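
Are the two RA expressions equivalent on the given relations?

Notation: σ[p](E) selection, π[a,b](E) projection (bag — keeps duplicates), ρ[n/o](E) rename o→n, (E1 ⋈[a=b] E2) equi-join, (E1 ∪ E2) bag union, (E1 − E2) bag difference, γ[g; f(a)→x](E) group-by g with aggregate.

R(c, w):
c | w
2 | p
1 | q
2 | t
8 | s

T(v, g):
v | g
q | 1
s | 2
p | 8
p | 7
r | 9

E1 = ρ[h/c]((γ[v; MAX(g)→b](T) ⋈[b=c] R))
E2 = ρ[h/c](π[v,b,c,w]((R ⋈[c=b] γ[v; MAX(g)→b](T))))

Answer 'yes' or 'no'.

E1 per-node cardinality:
  T → 5
  γ[v; MAX(g)→b](T) → 4
  R → 4
  (γ[v; MAX(g)→b](T) ⋈[b=c] R) → 4
  ρ[h/c]((γ[v; MAX(g)→b](T) ⋈[b=c] R)) → 4
E2 per-node cardinality:
  R → 4
  T → 5
  γ[v; MAX(g)→b](T) → 4
  (R ⋈[c=b] γ[v; MAX(g)→b](T)) → 4
  π[v,b,c,w]((R ⋈[c=b] γ[v; MAX(g)→b](T))) → 4
  ρ[h/c](π[v,b,c,w]((R ⋈[c=b] γ[v; MAX(g)→b](T)))) → 4

E1 and E2 produce the same multiset:
v | b | h | w
p | 8 | 8 | s
q | 1 | 1 | q
s | 2 | 2 | p
s | 2 | 2 | t

yes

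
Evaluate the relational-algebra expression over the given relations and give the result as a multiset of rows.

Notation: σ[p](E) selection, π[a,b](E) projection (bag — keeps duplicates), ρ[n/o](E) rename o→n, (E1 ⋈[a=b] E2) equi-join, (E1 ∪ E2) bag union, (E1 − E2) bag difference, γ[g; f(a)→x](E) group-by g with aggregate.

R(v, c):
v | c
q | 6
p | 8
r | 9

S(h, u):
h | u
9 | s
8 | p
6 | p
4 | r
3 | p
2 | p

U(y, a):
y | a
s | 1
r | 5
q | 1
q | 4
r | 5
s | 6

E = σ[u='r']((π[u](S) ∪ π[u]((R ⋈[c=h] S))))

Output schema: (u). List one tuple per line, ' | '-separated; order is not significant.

Per-node cardinality:
  S → 6
  π[u](S) → 6
  R → 3
  S → 6
  (R ⋈[c=h] S) → 3
  π[u]((R ⋈[c=h] S)) → 3
  (π[u](S) ∪ π[u]((R ⋈[c=h] S))) → 9
  σ[u='r']((π[u](S) ∪ π[u]((R ⋈[c=h] S)))) → 1

== RESULT ==
u
r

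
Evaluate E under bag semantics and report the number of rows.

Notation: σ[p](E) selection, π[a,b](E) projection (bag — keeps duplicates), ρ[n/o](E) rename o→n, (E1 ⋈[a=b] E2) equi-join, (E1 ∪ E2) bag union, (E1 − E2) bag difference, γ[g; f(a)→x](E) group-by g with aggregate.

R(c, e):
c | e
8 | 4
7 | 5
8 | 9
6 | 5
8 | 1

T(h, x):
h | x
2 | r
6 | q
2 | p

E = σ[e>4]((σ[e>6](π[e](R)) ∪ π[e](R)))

Row counts bottom-up:
  R → 5
  π[e](R) → 5
  σ[e>6](π[e](R)) → 1
  R → 5
  π[e](R) → 5
  (σ[e>6](π[e](R)) ∪ π[e](R)) → 6
  σ[e>4]((σ[e>6](π[e](R)) ∪ π[e](R))) → 4

|E| = 4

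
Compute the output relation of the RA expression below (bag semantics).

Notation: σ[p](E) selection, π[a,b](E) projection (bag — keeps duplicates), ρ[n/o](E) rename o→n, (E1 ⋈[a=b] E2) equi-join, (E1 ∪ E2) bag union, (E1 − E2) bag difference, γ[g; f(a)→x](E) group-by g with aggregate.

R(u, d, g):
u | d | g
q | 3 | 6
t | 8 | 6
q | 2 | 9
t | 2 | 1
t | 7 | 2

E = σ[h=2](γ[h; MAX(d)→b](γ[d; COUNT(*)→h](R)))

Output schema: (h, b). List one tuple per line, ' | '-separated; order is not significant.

Row counts bottom-up:
  R → 5
  γ[d; COUNT(*)→h](R) → 4
  γ[h; MAX(d)→b](γ[d; COUNT(*)→h](R)) → 2
  σ[h=2](γ[h; MAX(d)→b](γ[d; COUNT(*)→h](R))) → 1

== RESULT ==
h | b
2 | 2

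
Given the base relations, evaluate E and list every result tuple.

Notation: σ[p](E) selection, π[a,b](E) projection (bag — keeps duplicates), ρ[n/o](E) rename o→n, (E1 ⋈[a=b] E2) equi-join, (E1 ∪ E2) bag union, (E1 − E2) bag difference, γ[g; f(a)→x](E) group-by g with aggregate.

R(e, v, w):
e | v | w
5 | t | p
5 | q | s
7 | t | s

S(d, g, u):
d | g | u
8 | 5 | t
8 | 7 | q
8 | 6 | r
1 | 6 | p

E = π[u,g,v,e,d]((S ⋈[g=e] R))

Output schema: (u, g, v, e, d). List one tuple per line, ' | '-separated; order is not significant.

Per-node cardinality:
  S → 4
  R → 3
  (S ⋈[g=e] R) → 3
  π[u,g,v,e,d]((S ⋈[g=e] R)) → 3

== RESULT ==
u | g | v | e | d
q | 7 | t | 7 | 8
t | 5 | q | 5 | 8
t | 5 | t | 5 | 8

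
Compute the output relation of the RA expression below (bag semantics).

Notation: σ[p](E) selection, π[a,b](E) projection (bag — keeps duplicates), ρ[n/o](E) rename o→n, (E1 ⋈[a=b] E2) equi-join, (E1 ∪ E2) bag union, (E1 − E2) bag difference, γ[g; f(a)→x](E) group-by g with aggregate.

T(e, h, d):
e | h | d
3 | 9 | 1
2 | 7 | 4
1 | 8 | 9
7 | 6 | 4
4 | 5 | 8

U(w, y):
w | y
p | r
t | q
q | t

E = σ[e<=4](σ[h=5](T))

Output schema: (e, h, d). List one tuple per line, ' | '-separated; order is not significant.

Stepwise |·|:
  T → 5
  σ[h=5](T) → 1
  σ[e<=4](σ[h=5](T)) → 1

== RESULT ==
e | h | d
4 | 5 | 8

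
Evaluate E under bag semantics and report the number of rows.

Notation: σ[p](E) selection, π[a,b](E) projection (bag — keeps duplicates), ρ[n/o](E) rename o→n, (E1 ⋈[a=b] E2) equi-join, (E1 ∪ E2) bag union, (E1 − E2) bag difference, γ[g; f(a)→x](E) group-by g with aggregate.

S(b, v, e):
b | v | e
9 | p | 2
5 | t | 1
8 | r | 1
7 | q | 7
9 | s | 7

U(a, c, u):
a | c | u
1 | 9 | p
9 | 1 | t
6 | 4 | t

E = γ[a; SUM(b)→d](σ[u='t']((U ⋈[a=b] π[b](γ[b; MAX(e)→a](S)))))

Row counts bottom-up:
  U → 3
  S → 5
  γ[b; MAX(e)→a](S) → 4
  π[b](γ[b; MAX(e)→a](S)) → 4
  (U ⋈[a=b] π[b](γ[b; MAX(e)→a](S))) → 1
  σ[u='t']((U ⋈[a=b] π[b](γ[b; MAX(e)→a](S)))) → 1
  γ[a; SUM(b)→d](σ[u='t']((U ⋈[a=b] π[b](γ[b; MAX(e)→a](S))))) → 1

|E| = 1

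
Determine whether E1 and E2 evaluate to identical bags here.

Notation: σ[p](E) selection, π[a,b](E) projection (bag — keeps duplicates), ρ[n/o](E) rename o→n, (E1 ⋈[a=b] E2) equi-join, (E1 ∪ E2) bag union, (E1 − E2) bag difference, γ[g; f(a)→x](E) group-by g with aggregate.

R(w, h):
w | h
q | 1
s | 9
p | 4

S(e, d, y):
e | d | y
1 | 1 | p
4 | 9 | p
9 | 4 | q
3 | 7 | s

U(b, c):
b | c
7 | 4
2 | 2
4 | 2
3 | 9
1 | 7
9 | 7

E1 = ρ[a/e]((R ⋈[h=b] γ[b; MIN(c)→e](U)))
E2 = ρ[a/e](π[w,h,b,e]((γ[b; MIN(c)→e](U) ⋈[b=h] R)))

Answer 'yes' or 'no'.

E1 subexpression sizes:
  R → 3
  U → 6
  γ[b; MIN(c)→e](U) → 6
  (R ⋈[h=b] γ[b; MIN(c)→e](U)) → 3
  ρ[a/e]((R ⋈[h=b] γ[b; MIN(c)→e](U))) → 3
E2 subexpression sizes:
  U → 6
  γ[b; MIN(c)→e](U) → 6
  R → 3
  (γ[b; MIN(c)→e](U) ⋈[b=h] R) → 3
  π[w,h,b,e]((γ[b; MIN(c)→e](U) ⋈[b=h] R)) → 3
  ρ[a/e](π[w,h,b,e]((γ[b; MIN(c)→e](U) ⋈[b=h] R))) → 3

E1 and E2 produce the same multiset:
w | h | b | a
p | 4 | 4 | 2
q | 1 | 1 | 7
s | 9 | 9 | 7

yes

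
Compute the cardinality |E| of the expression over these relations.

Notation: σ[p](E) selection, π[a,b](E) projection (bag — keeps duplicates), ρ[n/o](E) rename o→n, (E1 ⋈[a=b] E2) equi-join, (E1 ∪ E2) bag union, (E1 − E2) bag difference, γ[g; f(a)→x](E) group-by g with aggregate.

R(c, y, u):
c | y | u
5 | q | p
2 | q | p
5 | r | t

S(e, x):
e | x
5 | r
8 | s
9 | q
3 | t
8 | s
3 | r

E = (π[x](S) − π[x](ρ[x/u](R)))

Stepwise |·|:
  S → 6
  π[x](S) → 6
  R → 3
  ρ[x/u](R) → 3
  π[x](ρ[x/u](R)) → 3
  (π[x](S) − π[x](ρ[x/u](R))) → 5

|E| = 5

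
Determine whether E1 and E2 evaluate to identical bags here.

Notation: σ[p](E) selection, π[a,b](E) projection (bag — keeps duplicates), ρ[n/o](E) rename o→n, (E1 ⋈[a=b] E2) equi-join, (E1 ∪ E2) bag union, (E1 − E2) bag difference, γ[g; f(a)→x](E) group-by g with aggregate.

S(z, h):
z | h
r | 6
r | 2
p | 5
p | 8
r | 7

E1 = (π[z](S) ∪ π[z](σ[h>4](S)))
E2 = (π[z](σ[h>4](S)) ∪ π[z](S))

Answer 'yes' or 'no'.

E1 subexpression sizes:
  S → 5
  π[z](S) → 5
  S → 5
  σ[h>4](S) → 4
  π[z](σ[h>4](S)) → 4
  (π[z](S) ∪ π[z](σ[h>4](S))) → 9
E2 subexpression sizes:
  S → 5
  σ[h>4](S) → 4
  π[z](σ[h>4](S)) → 4
  S → 5
  π[z](S) → 5
  (π[z](σ[h>4](S)) ∪ π[z](S)) → 9

E1 and E2 produce the same multiset:
z
p
p
p
p
r
r
r
r
r

yes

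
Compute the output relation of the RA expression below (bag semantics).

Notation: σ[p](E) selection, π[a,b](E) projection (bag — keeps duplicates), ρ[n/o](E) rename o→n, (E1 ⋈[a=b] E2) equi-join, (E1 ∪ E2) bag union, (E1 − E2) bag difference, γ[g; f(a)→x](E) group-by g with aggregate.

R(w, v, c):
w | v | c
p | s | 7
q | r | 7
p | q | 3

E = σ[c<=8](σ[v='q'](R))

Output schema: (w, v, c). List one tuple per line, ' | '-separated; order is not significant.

Subexpression sizes:
  R → 3
  σ[v='q'](R) → 1
  σ[c<=8](σ[v='q'](R)) → 1

== RESULT ==
w | v | c
p | q | 3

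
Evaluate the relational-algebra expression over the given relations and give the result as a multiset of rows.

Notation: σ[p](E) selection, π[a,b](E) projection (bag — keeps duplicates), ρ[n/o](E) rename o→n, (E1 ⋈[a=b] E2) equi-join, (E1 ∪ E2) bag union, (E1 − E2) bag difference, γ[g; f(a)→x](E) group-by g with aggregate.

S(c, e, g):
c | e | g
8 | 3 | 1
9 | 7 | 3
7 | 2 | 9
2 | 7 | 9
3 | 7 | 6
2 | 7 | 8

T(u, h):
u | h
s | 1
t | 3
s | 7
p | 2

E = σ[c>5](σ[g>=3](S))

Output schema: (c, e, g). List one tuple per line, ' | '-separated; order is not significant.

Row counts bottom-up:
  S → 6
  σ[g>=3](S) → 5
  σ[c>5](σ[g>=3](S)) → 2

== RESULT ==
c | e | g
7 | 2 | 9
9 | 7 | 3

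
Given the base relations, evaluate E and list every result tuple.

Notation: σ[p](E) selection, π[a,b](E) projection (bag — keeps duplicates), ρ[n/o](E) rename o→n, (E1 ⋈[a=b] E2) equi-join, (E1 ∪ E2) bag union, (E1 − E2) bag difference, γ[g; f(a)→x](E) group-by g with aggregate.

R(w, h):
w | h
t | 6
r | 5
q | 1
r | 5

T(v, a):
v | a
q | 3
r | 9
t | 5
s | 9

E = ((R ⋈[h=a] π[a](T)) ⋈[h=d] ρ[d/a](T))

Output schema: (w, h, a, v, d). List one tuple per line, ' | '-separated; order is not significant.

Per-node cardinality:
  R → 4
  T → 4
  π[a](T) → 4
  (R ⋈[h=a] π[a](T)) → 2
  T → 4
  ρ[d/a](T) → 4
  ((R ⋈[h=a] π[a](T)) ⋈[h=d] ρ[d/a](T)) → 2

== RESULT ==
w | h | a | v | d
r | 5 | 5 | t | 5
r | 5 | 5 | t | 5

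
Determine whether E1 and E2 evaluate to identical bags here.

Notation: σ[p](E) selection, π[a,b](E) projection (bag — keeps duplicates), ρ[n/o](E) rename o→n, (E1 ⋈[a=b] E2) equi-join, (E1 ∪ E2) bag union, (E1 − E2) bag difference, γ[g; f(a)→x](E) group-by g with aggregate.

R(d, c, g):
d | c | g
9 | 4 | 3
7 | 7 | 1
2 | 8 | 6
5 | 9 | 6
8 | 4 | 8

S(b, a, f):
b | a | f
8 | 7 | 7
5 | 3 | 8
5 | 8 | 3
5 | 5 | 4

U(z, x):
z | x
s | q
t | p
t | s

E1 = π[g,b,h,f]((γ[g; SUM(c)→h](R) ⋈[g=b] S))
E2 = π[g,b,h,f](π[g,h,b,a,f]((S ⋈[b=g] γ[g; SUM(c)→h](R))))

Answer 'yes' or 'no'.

E1 per-node cardinality:
  R → 5
  γ[g; SUM(c)→h](R) → 4
  S → 4
  (γ[g; SUM(c)→h](R) ⋈[g=b] S) → 1
  π[g,b,h,f]((γ[g; SUM(c)→h](R) ⋈[g=b] S)) → 1
E2 per-node cardinality:
  S → 4
  R → 5
  γ[g; SUM(c)→h](R) → 4
  (S ⋈[b=g] γ[g; SUM(c)→h](R)) → 1
  π[g,h,b,a,f]((S ⋈[b=g] γ[g; SUM(c)→h](R))) → 1
  π[g,b,h,f](π[g,h,b,a,f]((S ⋈[b=g] γ[g; SUM(c)→h](R)))) → 1

E1 and E2 produce the same multiset:
g | b | h | f
8 | 8 | 4 | 7

yes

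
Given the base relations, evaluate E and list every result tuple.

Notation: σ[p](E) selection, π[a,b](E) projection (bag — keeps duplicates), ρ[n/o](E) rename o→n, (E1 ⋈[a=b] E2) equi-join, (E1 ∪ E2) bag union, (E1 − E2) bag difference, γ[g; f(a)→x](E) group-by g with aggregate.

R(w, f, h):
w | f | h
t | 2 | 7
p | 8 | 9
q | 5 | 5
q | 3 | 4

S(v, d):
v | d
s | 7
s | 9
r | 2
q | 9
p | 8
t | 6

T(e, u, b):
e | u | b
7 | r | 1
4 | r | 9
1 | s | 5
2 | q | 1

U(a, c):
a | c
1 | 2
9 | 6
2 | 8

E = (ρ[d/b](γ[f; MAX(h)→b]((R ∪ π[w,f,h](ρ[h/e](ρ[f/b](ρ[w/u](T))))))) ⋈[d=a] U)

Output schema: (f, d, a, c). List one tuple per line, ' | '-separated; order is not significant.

Per-node cardinality:
  R → 4
  T → 4
  ρ[w/u](T) → 4
  ρ[f/b](ρ[w/u](T)) → 4
  ρ[h/e](ρ[f/b](ρ[w/u](T))) → 4
  π[w,f,h](ρ[h/e](ρ[f/b](ρ[w/u](T)))) → 4
  (R ∪ π[w,f,h](ρ[h/e](ρ[f/b](ρ[w/u](T))))) → 8
  γ[f; MAX(h)→b]((R ∪ π[w,f,h](ρ[h/e](ρ[f/b](ρ[w/u](T)))))) → 6
  ρ[d/b](γ[f; MAX(h)→b]((R ∪ π[w,f,h](ρ[h/e](ρ[f/b](ρ[w/u](T))))))) → 6
  U → 3
  (ρ[d/b](γ[f; MAX(h)→b]((R ∪ π[w,f,h](ρ[h/e](ρ[f/b](ρ[w/u](T))))))) ⋈[d=a] U) → 1

== RESULT ==
f | d | a | c
8 | 9 | 9 | 6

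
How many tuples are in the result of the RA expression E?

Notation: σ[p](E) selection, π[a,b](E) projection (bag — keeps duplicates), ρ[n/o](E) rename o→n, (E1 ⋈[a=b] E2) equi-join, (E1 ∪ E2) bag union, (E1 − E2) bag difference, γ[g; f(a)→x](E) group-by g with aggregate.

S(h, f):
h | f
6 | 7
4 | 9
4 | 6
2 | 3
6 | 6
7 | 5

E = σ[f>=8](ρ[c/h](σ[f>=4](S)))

Per-node cardinality:
  S → 6
  σ[f>=4](S) → 5
  ρ[c/h](σ[f>=4](S)) → 5
  σ[f>=8](ρ[c/h](σ[f>=4](S))) → 1

|E| = 1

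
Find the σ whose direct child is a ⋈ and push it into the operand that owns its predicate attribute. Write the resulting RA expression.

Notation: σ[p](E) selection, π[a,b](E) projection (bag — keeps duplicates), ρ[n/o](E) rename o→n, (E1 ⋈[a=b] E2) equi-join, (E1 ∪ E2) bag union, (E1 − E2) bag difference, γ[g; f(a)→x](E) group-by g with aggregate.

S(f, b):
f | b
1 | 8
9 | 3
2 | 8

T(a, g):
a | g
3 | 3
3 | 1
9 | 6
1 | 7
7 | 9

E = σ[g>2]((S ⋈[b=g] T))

σ filters on g, owned by the right side.
E' = (S ⋈[b=g] σ[g>2](T))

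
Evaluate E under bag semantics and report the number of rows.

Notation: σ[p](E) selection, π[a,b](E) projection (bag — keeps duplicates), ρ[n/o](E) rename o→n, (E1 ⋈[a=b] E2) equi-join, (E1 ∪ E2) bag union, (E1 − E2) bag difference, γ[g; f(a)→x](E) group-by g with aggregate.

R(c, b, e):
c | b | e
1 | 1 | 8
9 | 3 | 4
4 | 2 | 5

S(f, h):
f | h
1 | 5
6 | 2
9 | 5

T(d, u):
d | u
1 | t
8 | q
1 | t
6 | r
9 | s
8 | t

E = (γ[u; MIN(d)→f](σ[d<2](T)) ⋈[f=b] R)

Row counts bottom-up:
  T → 6
  σ[d<2](T) → 2
  γ[u; MIN(d)→f](σ[d<2](T)) → 1
  R → 3
  (γ[u; MIN(d)→f](σ[d<2](T)) ⋈[f=b] R) → 1

|E| = 1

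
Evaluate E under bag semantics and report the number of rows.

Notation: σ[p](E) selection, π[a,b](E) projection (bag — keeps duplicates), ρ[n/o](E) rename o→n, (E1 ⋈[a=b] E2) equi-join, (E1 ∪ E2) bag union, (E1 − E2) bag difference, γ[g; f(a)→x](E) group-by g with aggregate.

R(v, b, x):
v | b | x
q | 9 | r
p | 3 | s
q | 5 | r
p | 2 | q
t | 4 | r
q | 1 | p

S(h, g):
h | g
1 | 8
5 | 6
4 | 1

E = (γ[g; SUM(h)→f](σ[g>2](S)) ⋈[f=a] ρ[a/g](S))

Subexpression sizes:
  S → 3
  σ[g>2](S) → 2
  γ[g; SUM(h)→f](σ[g>2](S)) → 2
  S → 3
  ρ[a/g](S) → 3
  (γ[g; SUM(h)→f](σ[g>2](S)) ⋈[f=a] ρ[a/g](S)) → 1

|E| = 1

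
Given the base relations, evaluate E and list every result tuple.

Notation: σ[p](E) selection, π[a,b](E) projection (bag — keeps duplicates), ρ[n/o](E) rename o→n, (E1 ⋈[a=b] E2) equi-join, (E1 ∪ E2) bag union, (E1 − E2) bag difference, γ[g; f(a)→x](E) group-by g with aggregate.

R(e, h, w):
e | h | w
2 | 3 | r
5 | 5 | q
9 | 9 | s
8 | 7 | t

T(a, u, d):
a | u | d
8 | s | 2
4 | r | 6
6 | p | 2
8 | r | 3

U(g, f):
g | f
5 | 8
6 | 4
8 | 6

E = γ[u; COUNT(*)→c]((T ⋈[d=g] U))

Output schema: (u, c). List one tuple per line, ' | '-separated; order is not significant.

Row counts bottom-up:
  T → 4
  U → 3
  (T ⋈[d=g] U) → 1
  γ[u; COUNT(*)→c]((T ⋈[d=g] U)) → 1

== RESULT ==
u | c
r | 1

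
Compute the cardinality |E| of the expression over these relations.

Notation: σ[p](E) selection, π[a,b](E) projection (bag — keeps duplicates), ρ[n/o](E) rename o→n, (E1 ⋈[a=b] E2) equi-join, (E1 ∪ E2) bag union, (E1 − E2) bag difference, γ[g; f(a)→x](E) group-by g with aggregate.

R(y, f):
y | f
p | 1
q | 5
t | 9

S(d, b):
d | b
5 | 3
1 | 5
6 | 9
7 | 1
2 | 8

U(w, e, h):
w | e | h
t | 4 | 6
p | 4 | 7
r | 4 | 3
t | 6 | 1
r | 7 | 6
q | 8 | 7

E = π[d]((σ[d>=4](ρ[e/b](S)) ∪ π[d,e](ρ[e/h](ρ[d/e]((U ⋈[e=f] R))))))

Per-node cardinality:
  S → 5
  ρ[e/b](S) → 5
  σ[d>=4](ρ[e/b](S)) → 3
  U → 6
  R → 3
  (U ⋈[e=f] R) → 0
  ρ[d/e]((U ⋈[e=f] R)) → 0
  ρ[e/h](ρ[d/e]((U ⋈[e=f] R))) → 0
  π[d,e](ρ[e/h](ρ[d/e]((U ⋈[e=f] R)))) → 0
  (σ[d>=4](ρ[e/b](S)) ∪ π[d,e](ρ[e/h](ρ[d/e]((U ⋈[e=f] R))))) → 3
  π[d]((σ[d>=4](ρ[e/b](S)) ∪ π[d,e](ρ[e/h](ρ[d/e]((U ⋈[e=f] R)))))) → 3

|E| = 3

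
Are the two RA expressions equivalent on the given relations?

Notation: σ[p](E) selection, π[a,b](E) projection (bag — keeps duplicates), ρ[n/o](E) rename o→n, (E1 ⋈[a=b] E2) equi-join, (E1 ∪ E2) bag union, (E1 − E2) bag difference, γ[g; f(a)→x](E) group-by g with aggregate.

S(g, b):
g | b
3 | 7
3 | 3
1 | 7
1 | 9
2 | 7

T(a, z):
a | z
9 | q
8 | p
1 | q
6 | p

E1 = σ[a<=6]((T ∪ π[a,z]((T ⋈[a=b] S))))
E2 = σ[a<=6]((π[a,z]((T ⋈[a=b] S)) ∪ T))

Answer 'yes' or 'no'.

E1 stepwise |·|:
  T → 4
  T → 4
  S → 5
  (T ⋈[a=b] S) → 1
  π[a,z]((T ⋈[a=b] S)) → 1
  (T ∪ π[a,z]((T ⋈[a=b] S))) → 5
  σ[a<=6]((T ∪ π[a,z]((T ⋈[a=b] S)))) → 2
E2 stepwise |·|:
  T → 4
  S → 5
  (T ⋈[a=b] S) → 1
  π[a,z]((T ⋈[a=b] S)) → 1
  T → 4
  (π[a,z]((T ⋈[a=b] S)) ∪ T) → 5
  σ[a<=6]((π[a,z]((T ⋈[a=b] S)) ∪ T)) → 2

E1 and E2 produce the same multiset:
a | z
1 | q
6 | p

yes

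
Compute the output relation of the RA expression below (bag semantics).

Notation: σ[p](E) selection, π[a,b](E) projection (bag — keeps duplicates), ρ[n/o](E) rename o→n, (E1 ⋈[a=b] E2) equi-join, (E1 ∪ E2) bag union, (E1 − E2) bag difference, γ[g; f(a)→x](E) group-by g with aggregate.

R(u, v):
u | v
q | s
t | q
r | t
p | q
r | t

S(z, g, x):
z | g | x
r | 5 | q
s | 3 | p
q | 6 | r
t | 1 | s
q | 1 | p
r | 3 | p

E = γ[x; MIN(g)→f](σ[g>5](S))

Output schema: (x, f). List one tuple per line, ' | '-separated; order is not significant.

Row counts bottom-up:
  S → 6
  σ[g>5](S) → 1
  γ[x; MIN(g)→f](σ[g>5](S)) → 1

== RESULT ==
x | f
r | 6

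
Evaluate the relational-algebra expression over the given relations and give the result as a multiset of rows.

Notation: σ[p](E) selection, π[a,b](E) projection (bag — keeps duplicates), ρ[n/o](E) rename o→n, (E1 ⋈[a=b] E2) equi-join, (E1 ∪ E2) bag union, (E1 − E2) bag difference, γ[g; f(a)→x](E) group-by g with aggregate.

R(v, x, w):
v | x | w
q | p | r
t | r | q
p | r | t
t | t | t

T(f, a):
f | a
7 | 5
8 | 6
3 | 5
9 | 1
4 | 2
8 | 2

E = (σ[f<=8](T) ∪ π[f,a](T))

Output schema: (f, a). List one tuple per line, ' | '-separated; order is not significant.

Stepwise |·|:
  T → 6
  σ[f<=8](T) → 5
  T → 6
  π[f,a](T) → 6
  (σ[f<=8](T) ∪ π[f,a](T)) → 11

== RESULT ==
f | a
3 | 5
3 | 5
4 | 2
4 | 2
7 | 5
7 | 5
8 | 2
8 | 2
8 | 6
8 | 6
9 | 1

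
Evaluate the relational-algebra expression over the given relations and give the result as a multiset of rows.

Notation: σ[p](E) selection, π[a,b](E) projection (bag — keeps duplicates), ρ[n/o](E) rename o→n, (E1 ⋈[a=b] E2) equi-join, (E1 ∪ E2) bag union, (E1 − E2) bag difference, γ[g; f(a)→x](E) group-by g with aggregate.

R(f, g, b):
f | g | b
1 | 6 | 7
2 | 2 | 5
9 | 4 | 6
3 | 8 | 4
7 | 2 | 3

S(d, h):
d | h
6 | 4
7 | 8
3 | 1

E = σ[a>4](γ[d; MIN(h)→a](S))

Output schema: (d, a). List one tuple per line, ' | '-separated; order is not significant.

Row counts bottom-up:
  S → 3
  γ[d; MIN(h)→a](S) → 3
  σ[a>4](γ[d; MIN(h)→a](S)) → 1

== RESULT ==
d | a
7 | 8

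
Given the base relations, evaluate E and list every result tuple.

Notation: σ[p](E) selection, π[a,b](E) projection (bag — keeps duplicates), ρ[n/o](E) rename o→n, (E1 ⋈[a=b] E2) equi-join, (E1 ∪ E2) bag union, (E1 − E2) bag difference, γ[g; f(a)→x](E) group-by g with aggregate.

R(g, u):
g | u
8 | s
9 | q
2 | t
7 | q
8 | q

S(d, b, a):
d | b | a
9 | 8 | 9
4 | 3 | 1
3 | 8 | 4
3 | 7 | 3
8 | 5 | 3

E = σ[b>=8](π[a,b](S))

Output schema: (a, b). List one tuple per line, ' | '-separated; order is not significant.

Subexpression sizes:
  S → 5
  π[a,b](S) → 5
  σ[b>=8](π[a,b](S)) → 2

== RESULT ==
a | b
4 | 8
9 | 8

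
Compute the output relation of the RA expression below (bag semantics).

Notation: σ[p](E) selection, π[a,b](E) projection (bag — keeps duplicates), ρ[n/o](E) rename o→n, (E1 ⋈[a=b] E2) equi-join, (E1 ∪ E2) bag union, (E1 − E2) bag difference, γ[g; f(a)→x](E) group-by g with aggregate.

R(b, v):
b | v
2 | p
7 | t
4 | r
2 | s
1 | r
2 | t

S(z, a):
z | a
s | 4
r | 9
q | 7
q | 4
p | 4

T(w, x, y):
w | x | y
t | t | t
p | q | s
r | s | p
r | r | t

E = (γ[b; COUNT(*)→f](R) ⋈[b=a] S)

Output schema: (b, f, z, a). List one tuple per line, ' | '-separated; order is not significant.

Subexpression sizes:
  R → 6
  γ[b; COUNT(*)→f](R) → 4
  S → 5
  (γ[b; COUNT(*)→f](R) ⋈[b=a] S) → 4

== RESULT ==
b | f | z | a
4 | 1 | p | 4
4 | 1 | q | 4
4 | 1 | s | 4
7 | 1 | q | 7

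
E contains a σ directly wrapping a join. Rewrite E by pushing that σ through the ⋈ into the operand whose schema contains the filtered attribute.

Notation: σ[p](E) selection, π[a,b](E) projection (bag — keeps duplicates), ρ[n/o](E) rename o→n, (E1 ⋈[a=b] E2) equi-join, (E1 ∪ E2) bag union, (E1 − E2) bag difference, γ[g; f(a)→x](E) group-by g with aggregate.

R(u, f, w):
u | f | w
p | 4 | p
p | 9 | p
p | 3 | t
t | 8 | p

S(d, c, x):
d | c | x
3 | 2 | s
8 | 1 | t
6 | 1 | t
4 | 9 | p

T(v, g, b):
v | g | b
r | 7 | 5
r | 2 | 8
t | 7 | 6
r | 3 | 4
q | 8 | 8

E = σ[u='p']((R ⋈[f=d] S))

σ filters on u, owned by the left side.
E' = (σ[u='p'](R) ⋈[f=d] S)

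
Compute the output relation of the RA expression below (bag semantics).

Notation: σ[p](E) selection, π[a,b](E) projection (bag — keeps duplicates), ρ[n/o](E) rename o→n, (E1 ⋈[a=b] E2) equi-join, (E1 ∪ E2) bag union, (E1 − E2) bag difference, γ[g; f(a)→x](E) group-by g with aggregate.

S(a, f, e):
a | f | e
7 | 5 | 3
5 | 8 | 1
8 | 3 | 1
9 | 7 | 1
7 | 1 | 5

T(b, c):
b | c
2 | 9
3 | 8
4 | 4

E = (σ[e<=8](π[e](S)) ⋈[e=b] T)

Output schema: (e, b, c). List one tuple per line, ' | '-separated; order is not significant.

Subexpression sizes:
  S → 5
  π[e](S) → 5
  σ[e<=8](π[e](S)) → 5
  T → 3
  (σ[e<=8](π[e](S)) ⋈[e=b] T) → 1

== RESULT ==
e | b | c
3 | 3 | 8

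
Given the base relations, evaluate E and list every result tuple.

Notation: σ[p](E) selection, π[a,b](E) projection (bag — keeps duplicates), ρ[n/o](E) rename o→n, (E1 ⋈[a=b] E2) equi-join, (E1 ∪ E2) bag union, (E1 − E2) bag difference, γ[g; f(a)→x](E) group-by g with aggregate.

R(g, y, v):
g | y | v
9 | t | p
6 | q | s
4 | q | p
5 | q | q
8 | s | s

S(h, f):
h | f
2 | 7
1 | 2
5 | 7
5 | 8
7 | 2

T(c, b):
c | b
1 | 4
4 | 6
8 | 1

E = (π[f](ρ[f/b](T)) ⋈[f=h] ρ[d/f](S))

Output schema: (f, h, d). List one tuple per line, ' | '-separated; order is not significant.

Row counts bottom-up:
  T → 3
  ρ[f/b](T) → 3
  π[f](ρ[f/b](T)) → 3
  S → 5
  ρ[d/f](S) → 5
  (π[f](ρ[f/b](T)) ⋈[f=h] ρ[d/f](S)) → 1

== RESULT ==
f | h | d
1 | 1 | 2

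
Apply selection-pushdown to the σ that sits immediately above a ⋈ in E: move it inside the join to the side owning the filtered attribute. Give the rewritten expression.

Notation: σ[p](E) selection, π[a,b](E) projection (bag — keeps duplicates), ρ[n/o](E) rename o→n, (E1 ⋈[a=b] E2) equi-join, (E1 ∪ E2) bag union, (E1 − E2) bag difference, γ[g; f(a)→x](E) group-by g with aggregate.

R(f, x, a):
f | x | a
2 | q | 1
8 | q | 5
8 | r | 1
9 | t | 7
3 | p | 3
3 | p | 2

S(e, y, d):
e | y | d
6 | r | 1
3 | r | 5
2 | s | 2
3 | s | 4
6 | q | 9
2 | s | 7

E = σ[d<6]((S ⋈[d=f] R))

σ filters on d, owned by the left side.
E' = (σ[d<6](S) ⋈[d=f] R)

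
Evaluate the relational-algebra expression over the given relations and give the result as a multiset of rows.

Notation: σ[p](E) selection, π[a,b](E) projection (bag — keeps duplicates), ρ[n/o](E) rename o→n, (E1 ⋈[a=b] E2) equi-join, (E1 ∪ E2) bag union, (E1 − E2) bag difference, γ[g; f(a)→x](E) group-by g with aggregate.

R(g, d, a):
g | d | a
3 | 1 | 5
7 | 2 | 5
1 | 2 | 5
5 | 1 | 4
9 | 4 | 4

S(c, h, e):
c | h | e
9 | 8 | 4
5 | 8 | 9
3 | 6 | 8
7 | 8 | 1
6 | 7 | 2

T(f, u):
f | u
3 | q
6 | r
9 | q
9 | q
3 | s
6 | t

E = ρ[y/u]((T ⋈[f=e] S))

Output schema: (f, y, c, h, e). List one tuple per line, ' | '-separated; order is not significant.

Row counts bottom-up:
  T → 6
  S → 5
  (T ⋈[f=e] S) → 2
  ρ[y/u]((T ⋈[f=e] S)) → 2

== RESULT ==
f | y | c | h | e
9 | q | 5 | 8 | 9
9 | q | 5 | 8 | 9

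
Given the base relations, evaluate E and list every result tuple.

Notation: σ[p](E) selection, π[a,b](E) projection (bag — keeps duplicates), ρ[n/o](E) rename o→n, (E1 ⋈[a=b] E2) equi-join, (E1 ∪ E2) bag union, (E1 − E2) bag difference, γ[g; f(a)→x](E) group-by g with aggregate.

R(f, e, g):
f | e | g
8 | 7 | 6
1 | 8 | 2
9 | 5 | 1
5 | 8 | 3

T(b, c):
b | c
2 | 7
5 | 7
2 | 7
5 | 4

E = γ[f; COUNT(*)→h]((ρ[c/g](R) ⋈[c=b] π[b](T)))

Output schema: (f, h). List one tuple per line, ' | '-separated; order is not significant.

Stepwise |·|:
  R → 4
  ρ[c/g](R) → 4
  T → 4
  π[b](T) → 4
  (ρ[c/g](R) ⋈[c=b] π[b](T)) → 2
  γ[f; COUNT(*)→h]((ρ[c/g](R) ⋈[c=b] π[b](T))) → 1

== RESULT ==
f | h
1 | 2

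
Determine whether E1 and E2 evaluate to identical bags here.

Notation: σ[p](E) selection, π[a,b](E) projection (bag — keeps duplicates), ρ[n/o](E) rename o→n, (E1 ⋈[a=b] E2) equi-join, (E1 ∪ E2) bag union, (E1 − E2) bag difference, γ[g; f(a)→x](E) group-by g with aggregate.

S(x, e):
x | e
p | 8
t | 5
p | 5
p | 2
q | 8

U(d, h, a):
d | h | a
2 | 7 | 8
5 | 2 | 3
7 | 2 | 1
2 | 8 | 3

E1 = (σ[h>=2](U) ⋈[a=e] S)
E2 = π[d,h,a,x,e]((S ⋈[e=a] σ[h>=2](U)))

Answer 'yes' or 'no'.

E1 row counts bottom-up:
  U → 4
  σ[h>=2](U) → 4
  S → 5
  (σ[h>=2](U) ⋈[a=e] S) → 2
E2 row counts bottom-up:
  S → 5
  U → 4
  σ[h>=2](U) → 4
  (S ⋈[e=a] σ[h>=2](U)) → 2
  π[d,h,a,x,e]((S ⋈[e=a] σ[h>=2](U))) → 2

E1 and E2 produce the same multiset:
d | h | a | x | e
2 | 7 | 8 | p | 8
2 | 7 | 8 | q | 8

yes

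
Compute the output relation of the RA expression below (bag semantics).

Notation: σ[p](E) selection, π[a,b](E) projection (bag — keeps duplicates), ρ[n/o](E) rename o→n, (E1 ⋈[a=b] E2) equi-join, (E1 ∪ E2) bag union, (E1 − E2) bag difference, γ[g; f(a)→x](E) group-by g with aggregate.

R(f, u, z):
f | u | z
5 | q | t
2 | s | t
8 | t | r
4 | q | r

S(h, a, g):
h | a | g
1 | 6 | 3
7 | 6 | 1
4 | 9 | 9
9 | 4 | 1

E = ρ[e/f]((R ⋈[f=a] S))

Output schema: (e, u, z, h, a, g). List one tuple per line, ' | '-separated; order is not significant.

Stepwise |·|:
  R → 4
  S → 4
  (R ⋈[f=a] S) → 1
  ρ[e/f]((R ⋈[f=a] S)) → 1

== RESULT ==
e | u | z | h | a | g
4 | q | r | 9 | 4 | 1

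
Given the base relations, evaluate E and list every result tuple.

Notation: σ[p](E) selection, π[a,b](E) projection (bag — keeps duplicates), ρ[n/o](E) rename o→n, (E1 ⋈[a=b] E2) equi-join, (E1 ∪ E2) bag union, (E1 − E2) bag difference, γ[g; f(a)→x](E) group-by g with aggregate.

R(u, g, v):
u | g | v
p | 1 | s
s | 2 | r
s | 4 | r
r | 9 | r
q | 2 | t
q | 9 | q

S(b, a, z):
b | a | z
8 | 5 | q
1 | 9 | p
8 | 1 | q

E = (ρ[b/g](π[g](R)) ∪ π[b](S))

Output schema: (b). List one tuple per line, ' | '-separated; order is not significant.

Stepwise |·|:
  R → 6
  π[g](R) → 6
  ρ[b/g](π[g](R)) → 6
  S → 3
  π[b](S) → 3
  (ρ[b/g](π[g](R)) ∪ π[b](S)) → 9

== RESULT ==
b
1
1
2
2
4
8
8
9
9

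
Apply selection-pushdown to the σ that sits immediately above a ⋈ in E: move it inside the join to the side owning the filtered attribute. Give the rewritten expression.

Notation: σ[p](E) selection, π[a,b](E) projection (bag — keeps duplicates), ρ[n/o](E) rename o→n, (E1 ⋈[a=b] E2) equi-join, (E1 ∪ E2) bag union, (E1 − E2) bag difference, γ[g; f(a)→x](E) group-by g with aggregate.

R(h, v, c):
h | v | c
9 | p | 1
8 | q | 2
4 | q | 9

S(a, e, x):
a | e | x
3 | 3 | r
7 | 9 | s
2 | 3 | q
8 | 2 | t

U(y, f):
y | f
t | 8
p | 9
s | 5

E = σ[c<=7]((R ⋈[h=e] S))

σ filters on c, owned by the left side.
E' = (σ[c<=7](R) ⋈[h=e] S)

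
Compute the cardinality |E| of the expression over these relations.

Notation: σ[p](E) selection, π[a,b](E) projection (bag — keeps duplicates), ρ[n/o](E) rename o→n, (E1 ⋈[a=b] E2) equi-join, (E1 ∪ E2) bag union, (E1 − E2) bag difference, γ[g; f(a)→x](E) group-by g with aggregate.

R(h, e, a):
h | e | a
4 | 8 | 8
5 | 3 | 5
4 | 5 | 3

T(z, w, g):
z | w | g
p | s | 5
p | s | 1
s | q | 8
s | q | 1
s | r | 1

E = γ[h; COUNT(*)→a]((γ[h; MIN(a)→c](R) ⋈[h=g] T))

Per-node cardinality:
  R → 3
  γ[h; MIN(a)→c](R) → 2
  T → 5
  (γ[h; MIN(a)→c](R) ⋈[h=g] T) → 1
  γ[h; COUNT(*)→a]((γ[h; MIN(a)→c](R) ⋈[h=g] T)) → 1

|E| = 1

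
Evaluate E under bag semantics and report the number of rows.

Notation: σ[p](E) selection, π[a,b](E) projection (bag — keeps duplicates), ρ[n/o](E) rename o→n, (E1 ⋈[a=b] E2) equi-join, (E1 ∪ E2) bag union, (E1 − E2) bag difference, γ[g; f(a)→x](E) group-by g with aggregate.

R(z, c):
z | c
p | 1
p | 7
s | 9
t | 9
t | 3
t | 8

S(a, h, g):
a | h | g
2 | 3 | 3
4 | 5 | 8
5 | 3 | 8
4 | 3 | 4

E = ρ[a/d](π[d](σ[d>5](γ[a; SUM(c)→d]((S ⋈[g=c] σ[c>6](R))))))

Stepwise |·|:
  S → 4
  R → 6
  σ[c>6](R) → 4
  (S ⋈[g=c] σ[c>6](R)) → 2
  γ[a; SUM(c)→d]((S ⋈[g=c] σ[c>6](R))) → 2
  σ[d>5](γ[a; SUM(c)→d]((S ⋈[g=c] σ[c>6](R)))) → 2
  π[d](σ[d>5](γ[a; SUM(c)→d]((S ⋈[g=c] σ[c>6](R))))) → 2
  ρ[a/d](π[d](σ[d>5](γ[a; SUM(c)→d]((S ⋈[g=c] σ[c>6](R)))))) → 2

|E| = 2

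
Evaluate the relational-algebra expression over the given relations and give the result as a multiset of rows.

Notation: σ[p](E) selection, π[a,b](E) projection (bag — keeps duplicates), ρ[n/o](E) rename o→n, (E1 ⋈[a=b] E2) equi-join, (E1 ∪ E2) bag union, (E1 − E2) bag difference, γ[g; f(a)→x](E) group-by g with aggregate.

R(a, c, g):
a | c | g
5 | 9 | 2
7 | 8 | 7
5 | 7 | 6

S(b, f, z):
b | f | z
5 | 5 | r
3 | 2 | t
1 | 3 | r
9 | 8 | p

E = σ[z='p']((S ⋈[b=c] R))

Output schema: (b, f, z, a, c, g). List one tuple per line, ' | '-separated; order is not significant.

Per-node cardinality:
  S → 4
  R → 3
  (S ⋈[b=c] R) → 1
  σ[z='p']((S ⋈[b=c] R)) → 1

== RESULT ==
b | f | z | a | c | g
9 | 8 | p | 5 | 9 | 2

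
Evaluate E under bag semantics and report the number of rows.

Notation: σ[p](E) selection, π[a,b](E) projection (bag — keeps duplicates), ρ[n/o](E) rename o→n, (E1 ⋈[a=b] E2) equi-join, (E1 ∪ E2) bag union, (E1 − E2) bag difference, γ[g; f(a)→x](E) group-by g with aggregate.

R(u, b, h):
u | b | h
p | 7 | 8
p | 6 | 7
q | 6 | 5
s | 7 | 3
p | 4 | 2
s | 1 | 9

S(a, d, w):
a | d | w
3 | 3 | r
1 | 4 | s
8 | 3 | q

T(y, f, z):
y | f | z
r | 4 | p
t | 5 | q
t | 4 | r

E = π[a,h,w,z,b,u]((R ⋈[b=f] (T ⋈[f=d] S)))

Row counts bottom-up:
  R → 6
  T → 3
  S → 3
  (T ⋈[f=d] S) → 2
  (R ⋈[b=f] (T ⋈[f=d] S)) → 2
  π[a,h,w,z,b,u]((R ⋈[b=f] (T ⋈[f=d] S))) → 2

|E| = 2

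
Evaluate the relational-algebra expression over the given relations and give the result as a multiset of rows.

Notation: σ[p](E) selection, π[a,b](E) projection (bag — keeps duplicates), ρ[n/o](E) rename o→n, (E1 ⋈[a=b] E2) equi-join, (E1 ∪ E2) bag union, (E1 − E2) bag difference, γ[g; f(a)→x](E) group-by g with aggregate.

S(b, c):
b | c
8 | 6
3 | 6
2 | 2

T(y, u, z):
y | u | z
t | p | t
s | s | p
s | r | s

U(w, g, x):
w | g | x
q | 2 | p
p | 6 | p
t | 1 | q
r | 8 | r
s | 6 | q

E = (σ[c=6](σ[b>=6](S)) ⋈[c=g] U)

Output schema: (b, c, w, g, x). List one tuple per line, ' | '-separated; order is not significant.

Row counts bottom-up:
  S → 3
  σ[b>=6](S) → 1
  σ[c=6](σ[b>=6](S)) → 1
  U → 5
  (σ[c=6](σ[b>=6](S)) ⋈[c=g] U) → 2

== RESULT ==
b | c | w | g | x
8 | 6 | p | 6 | p
8 | 6 | s | 6 | q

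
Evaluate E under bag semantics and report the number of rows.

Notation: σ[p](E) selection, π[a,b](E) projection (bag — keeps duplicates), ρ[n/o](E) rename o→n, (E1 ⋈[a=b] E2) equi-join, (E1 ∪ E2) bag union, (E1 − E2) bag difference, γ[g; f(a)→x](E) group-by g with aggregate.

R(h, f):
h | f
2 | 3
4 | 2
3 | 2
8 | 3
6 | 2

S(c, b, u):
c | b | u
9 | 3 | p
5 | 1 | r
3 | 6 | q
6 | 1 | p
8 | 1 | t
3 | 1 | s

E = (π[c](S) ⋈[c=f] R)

Stepwise |·|:
  S → 6
  π[c](S) → 6
  R → 5
  (π[c](S) ⋈[c=f] R) → 4

|E| = 4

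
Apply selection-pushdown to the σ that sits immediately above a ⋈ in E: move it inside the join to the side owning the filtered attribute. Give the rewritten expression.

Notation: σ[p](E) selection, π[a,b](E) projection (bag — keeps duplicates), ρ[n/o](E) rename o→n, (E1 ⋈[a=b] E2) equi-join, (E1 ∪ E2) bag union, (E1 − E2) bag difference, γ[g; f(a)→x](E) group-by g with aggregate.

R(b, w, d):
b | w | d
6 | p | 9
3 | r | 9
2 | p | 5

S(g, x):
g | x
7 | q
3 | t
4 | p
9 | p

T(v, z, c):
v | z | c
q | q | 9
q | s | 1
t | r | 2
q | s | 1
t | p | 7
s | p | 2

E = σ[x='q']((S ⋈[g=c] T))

σ filters on x, owned by the left side.
E' = (σ[x='q'](S) ⋈[g=c] T)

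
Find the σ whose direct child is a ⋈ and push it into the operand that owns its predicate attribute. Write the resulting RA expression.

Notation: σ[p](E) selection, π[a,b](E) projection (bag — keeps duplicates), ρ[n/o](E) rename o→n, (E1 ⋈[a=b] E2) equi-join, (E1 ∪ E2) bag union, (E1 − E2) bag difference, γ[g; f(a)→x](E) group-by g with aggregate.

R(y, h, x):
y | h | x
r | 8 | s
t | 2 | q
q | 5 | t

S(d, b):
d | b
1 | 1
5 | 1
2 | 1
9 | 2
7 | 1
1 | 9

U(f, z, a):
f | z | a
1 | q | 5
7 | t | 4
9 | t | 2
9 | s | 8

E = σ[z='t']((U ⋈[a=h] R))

σ filters on z, owned by the left side.
E' = (σ[z='t'](U) ⋈[a=h] R)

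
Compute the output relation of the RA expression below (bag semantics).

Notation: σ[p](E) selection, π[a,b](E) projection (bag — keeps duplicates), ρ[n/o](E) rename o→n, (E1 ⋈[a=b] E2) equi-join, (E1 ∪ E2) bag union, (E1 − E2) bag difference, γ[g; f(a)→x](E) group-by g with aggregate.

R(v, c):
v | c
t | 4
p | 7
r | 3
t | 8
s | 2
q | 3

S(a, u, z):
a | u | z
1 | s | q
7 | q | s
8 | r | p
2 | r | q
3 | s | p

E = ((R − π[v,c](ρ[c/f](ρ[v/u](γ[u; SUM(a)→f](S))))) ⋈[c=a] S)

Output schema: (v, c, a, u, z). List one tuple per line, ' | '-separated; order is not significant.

Subexpression sizes:
  R → 6
  S → 5
  γ[u; SUM(a)→f](S) → 3
  ρ[v/u](γ[u; SUM(a)→f](S)) → 3
  ρ[c/f](ρ[v/u](γ[u; SUM(a)→f](S))) → 3
  π[v,c](ρ[c/f](ρ[v/u](γ[u; SUM(a)→f](S)))) → 3
  (R − π[v,c](ρ[c/f](ρ[v/u](γ[u; SUM(a)→f](S))))) → 6
  S → 5
  ((R − π[v,c](ρ[c/f](ρ[v/u](γ[u; SUM(a)→f](S))))) ⋈[c=a] S) → 5

== RESULT ==
v | c | a | u | z
p | 7 | 7 | q | s
q | 3 | 3 | s | p
r | 3 | 3 | s | p
s | 2 | 2 | r | q
t | 8 | 8 | r | p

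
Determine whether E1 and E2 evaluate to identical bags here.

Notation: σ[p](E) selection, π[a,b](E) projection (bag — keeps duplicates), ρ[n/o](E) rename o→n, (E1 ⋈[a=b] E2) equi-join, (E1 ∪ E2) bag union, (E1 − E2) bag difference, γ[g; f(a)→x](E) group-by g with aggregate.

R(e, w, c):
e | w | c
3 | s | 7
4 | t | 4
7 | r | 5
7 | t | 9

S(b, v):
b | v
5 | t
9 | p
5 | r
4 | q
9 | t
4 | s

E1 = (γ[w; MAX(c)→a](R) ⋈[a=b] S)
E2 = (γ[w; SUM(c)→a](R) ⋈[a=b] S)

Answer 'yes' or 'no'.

E1 subexpression sizes:
  R → 4
  γ[w; MAX(c)→a](R) → 3
  S → 6
  (γ[w; MAX(c)→a](R) ⋈[a=b] S) → 4
E2 subexpression sizes:
  R → 4
  γ[w; SUM(c)→a](R) → 3
  S → 6
  (γ[w; SUM(c)→a](R) ⋈[a=b] S) → 2

E1 result:
w | a | b | v
r | 5 | 5 | r
r | 5 | 5 | t
t | 9 | 9 | p
t | 9 | 9 | t
E2 result:
w | a | b | v
r | 5 | 5 | r
r | 5 | 5 | t
Witness: ('t', 9, 9, 'p') appears 1× in E1 but 0× in E2.

no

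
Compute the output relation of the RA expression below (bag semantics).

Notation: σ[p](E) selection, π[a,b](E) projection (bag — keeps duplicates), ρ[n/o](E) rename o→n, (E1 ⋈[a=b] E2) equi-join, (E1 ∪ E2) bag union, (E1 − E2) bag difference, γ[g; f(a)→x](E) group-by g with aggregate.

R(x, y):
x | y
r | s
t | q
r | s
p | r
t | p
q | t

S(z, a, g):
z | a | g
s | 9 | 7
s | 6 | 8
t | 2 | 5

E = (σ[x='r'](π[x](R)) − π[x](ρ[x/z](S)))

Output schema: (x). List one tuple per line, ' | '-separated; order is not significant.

Stepwise |·|:
  R → 6
  π[x](R) → 6
  σ[x='r'](π[x](R)) → 2
  S → 3
  ρ[x/z](S) → 3
  π[x](ρ[x/z](S)) → 3
  (σ[x='r'](π[x](R)) − π[x](ρ[x/z](S))) → 2

== RESULT ==
x
r
r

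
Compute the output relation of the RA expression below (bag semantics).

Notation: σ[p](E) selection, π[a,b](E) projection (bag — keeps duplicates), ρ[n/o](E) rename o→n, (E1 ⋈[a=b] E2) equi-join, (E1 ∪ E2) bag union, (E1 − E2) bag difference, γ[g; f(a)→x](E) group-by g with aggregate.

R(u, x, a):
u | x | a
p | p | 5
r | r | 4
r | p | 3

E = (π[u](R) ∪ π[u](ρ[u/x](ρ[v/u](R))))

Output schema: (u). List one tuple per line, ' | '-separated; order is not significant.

Subexpression sizes:
  R → 3
  π[u](R) → 3
  R → 3
  ρ[v/u](R) → 3
  ρ[u/x](ρ[v/u](R)) → 3
  π[u](ρ[u/x](ρ[v/u](R))) → 3
  (π[u](R) ∪ π[u](ρ[u/x](ρ[v/u](R)))) → 6

== RESULT ==
u
p
p
p
r
r
r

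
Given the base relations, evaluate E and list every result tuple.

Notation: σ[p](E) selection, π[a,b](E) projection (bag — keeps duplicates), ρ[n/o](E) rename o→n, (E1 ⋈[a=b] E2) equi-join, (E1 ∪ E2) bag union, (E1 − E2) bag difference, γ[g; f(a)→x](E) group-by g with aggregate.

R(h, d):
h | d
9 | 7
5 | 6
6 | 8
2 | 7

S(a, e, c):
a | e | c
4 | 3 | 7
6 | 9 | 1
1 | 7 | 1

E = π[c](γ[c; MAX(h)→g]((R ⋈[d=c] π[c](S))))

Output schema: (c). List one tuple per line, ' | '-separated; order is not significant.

Subexpression sizes:
  R → 4
  S → 3
  π[c](S) → 3
  (R ⋈[d=c] π[c](S)) → 2
  γ[c; MAX(h)→g]((R ⋈[d=c] π[c](S))) → 1
  π[c](γ[c; MAX(h)→g]((R ⋈[d=c] π[c](S)))) → 1

== RESULT ==
c
7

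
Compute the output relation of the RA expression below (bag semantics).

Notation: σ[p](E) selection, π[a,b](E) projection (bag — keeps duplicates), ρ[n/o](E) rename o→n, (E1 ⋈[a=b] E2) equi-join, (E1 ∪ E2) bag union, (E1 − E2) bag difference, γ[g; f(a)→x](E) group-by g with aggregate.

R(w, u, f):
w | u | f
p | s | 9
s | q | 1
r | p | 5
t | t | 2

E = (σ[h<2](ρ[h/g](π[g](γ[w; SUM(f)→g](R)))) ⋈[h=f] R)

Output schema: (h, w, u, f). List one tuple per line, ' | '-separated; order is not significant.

Row counts bottom-up:
  R → 4
  γ[w; SUM(f)→g](R) → 4
  π[g](γ[w; SUM(f)→g](R)) → 4
  ρ[h/g](π[g](γ[w; SUM(f)→g](R))) → 4
  σ[h<2](ρ[h/g](π[g](γ[w; SUM(f)→g](R)))) → 1
  R → 4
  (σ[h<2](ρ[h/g](π[g](γ[w; SUM(f)→g](R)))) ⋈[h=f] R) → 1

== RESULT ==
h | w | u | f
1 | s | q | 1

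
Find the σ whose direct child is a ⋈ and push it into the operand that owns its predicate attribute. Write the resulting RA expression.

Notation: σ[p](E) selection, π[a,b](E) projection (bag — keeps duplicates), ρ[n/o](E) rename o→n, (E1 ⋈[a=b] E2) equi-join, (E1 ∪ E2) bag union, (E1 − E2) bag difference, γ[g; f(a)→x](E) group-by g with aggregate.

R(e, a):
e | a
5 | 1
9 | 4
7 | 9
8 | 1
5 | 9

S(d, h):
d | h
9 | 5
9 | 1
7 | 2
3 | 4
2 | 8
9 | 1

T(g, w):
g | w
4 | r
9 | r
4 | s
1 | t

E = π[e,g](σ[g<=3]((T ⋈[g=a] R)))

σ filters on g, owned by the left side.
E' = π[e,g]((σ[g<=3](T) ⋈[g=a] R))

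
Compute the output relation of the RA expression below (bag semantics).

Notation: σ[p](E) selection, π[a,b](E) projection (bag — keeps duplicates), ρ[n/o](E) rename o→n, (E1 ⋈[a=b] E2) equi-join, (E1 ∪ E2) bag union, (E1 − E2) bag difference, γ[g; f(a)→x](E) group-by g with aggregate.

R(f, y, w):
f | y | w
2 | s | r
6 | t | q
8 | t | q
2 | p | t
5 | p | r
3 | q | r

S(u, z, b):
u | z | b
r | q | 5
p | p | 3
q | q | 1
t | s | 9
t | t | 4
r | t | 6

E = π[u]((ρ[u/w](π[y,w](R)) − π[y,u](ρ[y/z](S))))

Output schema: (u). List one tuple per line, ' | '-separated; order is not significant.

Per-node cardinality:
  R → 6
  π[y,w](R) → 6
  ρ[u/w](π[y,w](R)) → 6
  S → 6
  ρ[y/z](S) → 6
  π[y,u](ρ[y/z](S)) → 6
  (ρ[u/w](π[y,w](R)) − π[y,u](ρ[y/z](S))) → 5
  π[u]((ρ[u/w](π[y,w](R)) − π[y,u](ρ[y/z](S)))) → 5

== RESULT ==
u
q
q
r
r
t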